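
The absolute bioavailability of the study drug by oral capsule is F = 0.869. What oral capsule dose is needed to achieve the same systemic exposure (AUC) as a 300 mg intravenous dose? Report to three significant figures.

D_oral = 345 mg

For equal systemic exposure: F × D_ev = D_iv
D_ev = D_iv / F = 300 / 0.869 = 345.224 mg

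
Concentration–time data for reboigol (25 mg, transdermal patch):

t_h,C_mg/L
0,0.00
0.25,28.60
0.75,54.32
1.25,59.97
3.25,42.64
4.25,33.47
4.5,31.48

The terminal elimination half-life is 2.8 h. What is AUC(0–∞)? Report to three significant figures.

Trapezoidal AUC_0→4.5:
  [0→0.25]: (0.00+28.60)/2 × 0.25 = 3.575
  [0.25→0.75]: (28.60+54.32)/2 × 0.5 = 20.73
  [0.75→1.25]: (54.32+59.97)/2 × 0.5 = 28.5725
  [1.25→3.25]: (59.97+42.64)/2 × 2 = 102.61
  [3.25→4.25]: (42.64+33.47)/2 × 1 = 38.055
  [4.25→4.5]: (33.47+31.48)/2 × 0.25 = 8.11875
  Sum = 201.66125 mg/L·h
k_e = ln2 / t½ = 0.693147 / 2.8 = 0.2476 h^-1
Extrapolated tail: C_last / k_e = 31.48 / 0.2476 = 127.141
AUC_0→∞ = 201.66125 + 127.141 = 328.80225 mg/L·h

AUC = 329 mg/L·h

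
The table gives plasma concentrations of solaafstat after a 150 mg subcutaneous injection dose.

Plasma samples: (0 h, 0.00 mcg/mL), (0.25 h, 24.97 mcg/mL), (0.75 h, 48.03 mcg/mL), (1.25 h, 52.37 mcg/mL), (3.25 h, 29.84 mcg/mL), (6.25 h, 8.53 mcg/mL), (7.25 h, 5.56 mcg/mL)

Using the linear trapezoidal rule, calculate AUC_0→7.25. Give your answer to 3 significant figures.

AUC = 193 mcg/mL·h

Trapezoidal AUC_0→7.25:
  [0→0.25]: (0.00+24.97)/2 × 0.25 = 3.12125
  [0.25→0.75]: (24.97+48.03)/2 × 0.5 = 18.25
  [0.75→1.25]: (48.03+52.37)/2 × 0.5 = 25.1
  [1.25→3.25]: (52.37+29.84)/2 × 2 = 82.21
  [3.25→6.25]: (29.84+8.53)/2 × 3 = 57.555
  [6.25→7.25]: (8.53+5.56)/2 × 1 = 7.045
  Sum = 193.28125 mcg/mL·h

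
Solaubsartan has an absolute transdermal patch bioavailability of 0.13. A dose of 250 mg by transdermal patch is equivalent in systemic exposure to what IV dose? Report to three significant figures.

D_iv = 32.5 mg

Systemic exposure from an extravascular dose = F × D_ev, so the equivalent IV dose is F × D_ev.
D_iv = F × D_ev = 0.13 × 250 = 32.5 mg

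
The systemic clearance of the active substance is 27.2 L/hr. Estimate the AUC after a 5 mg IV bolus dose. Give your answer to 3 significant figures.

AUC_0→∞ = Dose_iv / CL
        = 5 / 27.2 = 0.183824 mg/L·hr

AUC = 0.184 mg/L·hr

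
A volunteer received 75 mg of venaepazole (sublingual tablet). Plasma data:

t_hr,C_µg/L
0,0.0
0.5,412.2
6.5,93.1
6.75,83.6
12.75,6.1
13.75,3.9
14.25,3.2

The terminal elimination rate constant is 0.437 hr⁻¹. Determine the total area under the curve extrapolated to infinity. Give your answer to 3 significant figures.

Trapezoidal AUC_0→14.25:
  [0→0.5]: (0.0+412.2)/2 × 0.5 = 103.05
  [0.5→6.5]: (412.2+93.1)/2 × 6 = 1515.9
  [6.5→6.75]: (93.1+83.6)/2 × 0.25 = 22.0875
  [6.75→12.75]: (83.6+6.1)/2 × 6 = 269.1
  [12.75→13.75]: (6.1+3.9)/2 × 1 = 5.0
  [13.75→14.25]: (3.9+3.2)/2 × 0.5 = 1.775
  Sum = 1916.9125 µg/L·hr
Extrapolated tail: C_last / k_e = 3.2 / 0.437 = 7.323
AUC_0→∞ = 1916.9125 + 7.323 = 1924.2355 µg/L·hr

AUC = 1920 µg/L·hr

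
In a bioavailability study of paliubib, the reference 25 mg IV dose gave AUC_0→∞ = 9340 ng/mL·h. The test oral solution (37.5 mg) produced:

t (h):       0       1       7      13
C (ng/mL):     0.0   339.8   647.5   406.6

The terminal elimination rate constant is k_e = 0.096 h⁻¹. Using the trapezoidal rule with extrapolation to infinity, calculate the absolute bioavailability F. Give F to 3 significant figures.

Trapezoidal AUC_0→13 (oral solution):
  [0→1]: (0.0+339.8)/2 × 1 = 169.9
  [1→7]: (339.8+647.5)/2 × 6 = 2961.9
  [7→13]: (647.5+406.6)/2 × 6 = 3162.3
  Sum = 6294.1 ng/mL·h
Tail: C_last/k_e = 406.6/0.096 = 4235.417
AUC_0→∞ (oral solution) = 6294.1 + 4235.417 = 10529.517 ng/mL·h
F = (AUC_ev/D_ev)/(AUC_iv/D_iv) = (10529.517/37.5)/(9340/25) = 280.78712/373.6 = 0.7516

F = 0.752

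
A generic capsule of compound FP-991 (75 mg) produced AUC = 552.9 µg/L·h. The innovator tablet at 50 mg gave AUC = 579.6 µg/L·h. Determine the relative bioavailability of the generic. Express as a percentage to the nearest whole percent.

F_rel = 64%

F_rel = (AUC_test/D_test) / (AUC_ref/D_ref)
      = (552.9/75) / (579.6/50)
      = 7.372 / 11.592 = 0.6360 = 63.60%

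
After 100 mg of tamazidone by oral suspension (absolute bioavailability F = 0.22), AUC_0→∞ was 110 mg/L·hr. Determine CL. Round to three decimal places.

CL = 0.200 L/hr

CL = F × Dose / AUC_0→∞
   = 0.22 × 100 / 110 = 0.2 L/hr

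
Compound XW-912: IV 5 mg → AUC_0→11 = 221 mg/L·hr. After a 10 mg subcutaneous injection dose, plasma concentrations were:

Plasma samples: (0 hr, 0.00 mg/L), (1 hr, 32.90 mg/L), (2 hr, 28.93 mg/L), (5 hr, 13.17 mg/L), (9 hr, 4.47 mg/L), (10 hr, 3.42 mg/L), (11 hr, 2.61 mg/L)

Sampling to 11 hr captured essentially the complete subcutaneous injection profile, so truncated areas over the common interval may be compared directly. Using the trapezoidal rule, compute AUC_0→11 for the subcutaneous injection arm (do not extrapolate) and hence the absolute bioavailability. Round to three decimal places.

Trapezoidal AUC_0→11 (subcutaneous injection):
  [0→1]: (0.00+32.90)/2 × 1 = 16.45
  [1→2]: (32.90+28.93)/2 × 1 = 30.915
  [2→5]: (28.93+13.17)/2 × 3 = 63.15
  [5→9]: (13.17+4.47)/2 × 4 = 35.28
  [9→10]: (4.47+3.42)/2 × 1 = 3.945
  [10→11]: (3.42+2.61)/2 × 1 = 3.015
  Sum = 152.755 mg/L·hr
F = (AUC_ev/D_ev)/(AUC_iv/D_iv) = (152.755/10)/(221/5) = 15.2755/44.2 = 0.3456

F = 0.346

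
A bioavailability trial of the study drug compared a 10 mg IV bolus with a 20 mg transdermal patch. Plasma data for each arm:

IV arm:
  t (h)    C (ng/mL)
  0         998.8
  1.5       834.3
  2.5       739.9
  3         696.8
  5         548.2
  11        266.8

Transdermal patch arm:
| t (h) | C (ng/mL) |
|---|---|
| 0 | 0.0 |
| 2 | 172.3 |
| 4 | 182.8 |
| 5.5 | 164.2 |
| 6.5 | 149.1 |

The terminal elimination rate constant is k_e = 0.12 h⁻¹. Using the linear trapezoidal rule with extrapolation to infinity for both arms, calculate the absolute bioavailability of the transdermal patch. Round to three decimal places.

F = 0.130

Trapezoidal AUC_0→11 (IV):
  [0→1.5]: (998.8+834.3)/2 × 1.5 = 1374.825
  [1.5→2.5]: (834.3+739.9)/2 × 1 = 787.1
  [2.5→3]: (739.9+696.8)/2 × 0.5 = 359.175
  [3→5]: (696.8+548.2)/2 × 2 = 1245.0
  [5→11]: (548.2+266.8)/2 × 6 = 2445.0
  Sum = 6211.1 ng/mL·h
IV tail: 266.8/0.12 = 2223.333; AUC_iv,0→∞ = 6211.1 + 2223.333 = 8434.433 ng/mL·h
Trapezoidal AUC_0→6.5 (transdermal patch):
  [0→2]: (0.0+172.3)/2 × 2 = 172.3
  [2→4]: (172.3+182.8)/2 × 2 = 355.1
  [4→5.5]: (182.8+164.2)/2 × 1.5 = 260.25
  [5.5→6.5]: (164.2+149.1)/2 × 1 = 156.65
  Sum = 944.3 ng/mL·h
transdermal patch tail: 149.1/0.12 = 1242.500; AUC_ev,0→∞ = 944.3 + 1242.500 = 2186.8 ng/mL·h
F = (AUC_ev/D_ev)/(AUC_iv/D_iv) = (2186.8/20)/(8434.433/10) = 109.34/843.4433 = 0.1296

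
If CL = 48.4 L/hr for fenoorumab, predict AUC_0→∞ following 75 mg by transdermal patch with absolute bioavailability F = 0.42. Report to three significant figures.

AUC = 0.651 mg/L·hr

AUC_0→∞ = F × Dose / CL
        = 0.42 × 75 / 48.4 = 0.650826 mg/L·hr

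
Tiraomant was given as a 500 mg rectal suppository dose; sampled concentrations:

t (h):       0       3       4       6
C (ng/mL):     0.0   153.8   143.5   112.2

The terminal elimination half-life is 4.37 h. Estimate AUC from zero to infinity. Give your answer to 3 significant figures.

AUC = 1340 ng/mL·h

Trapezoidal AUC_0→6:
  [0→3]: (0.0+153.8)/2 × 3 = 230.7
  [3→4]: (153.8+143.5)/2 × 1 = 148.65
  [4→6]: (143.5+112.2)/2 × 2 = 255.7
  Sum = 635.05 ng/mL·h
k_e = ln2 / t½ = 0.693147 / 4.37 = 0.1586 h^-1
Extrapolated tail: C_last / k_e = 112.2 / 0.1586 = 707.440
AUC_0→∞ = 635.05 + 707.440 = 1342.49 ng/mL·h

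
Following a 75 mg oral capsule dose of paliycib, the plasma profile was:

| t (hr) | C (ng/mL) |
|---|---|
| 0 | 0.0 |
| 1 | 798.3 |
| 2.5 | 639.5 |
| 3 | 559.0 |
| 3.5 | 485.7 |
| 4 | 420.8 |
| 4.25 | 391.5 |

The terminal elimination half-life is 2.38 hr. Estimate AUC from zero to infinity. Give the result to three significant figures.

AUC = 3710 ng/mL·hr

Trapezoidal AUC_0→4.25:
  [0→1]: (0.0+798.3)/2 × 1 = 399.15
  [1→2.5]: (798.3+639.5)/2 × 1.5 = 1078.35
  [2.5→3]: (639.5+559.0)/2 × 0.5 = 299.625
  [3→3.5]: (559.0+485.7)/2 × 0.5 = 261.175
  [3.5→4]: (485.7+420.8)/2 × 0.5 = 226.625
  [4→4.25]: (420.8+391.5)/2 × 0.25 = 101.5375
  Sum = 2366.4625 ng/mL·hr
k_e = ln2 / t½ = 0.693147 / 2.38 = 0.2912 hr^-1
Extrapolated tail: C_last / k_e = 391.5 / 0.2912 = 1344.437
AUC_0→∞ = 2366.4625 + 1344.437 = 3710.8995 ng/mL·hr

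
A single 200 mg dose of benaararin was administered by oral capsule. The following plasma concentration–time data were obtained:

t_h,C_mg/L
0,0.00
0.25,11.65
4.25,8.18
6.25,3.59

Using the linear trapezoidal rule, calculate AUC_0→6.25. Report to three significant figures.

Trapezoidal AUC_0→6.25:
  [0→0.25]: (0.00+11.65)/2 × 0.25 = 1.45625
  [0.25→4.25]: (11.65+8.18)/2 × 4 = 39.66
  [4.25→6.25]: (8.18+3.59)/2 × 2 = 11.77
  Sum = 52.88625 mg/L·h

AUC = 52.9 mg/L·h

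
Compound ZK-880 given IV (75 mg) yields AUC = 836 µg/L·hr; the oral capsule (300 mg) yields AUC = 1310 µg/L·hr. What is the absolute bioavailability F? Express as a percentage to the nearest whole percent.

F = 39%

F = (AUC_ev / D_ev) / (AUC_iv / D_iv)
  = (1310/300) / (836/75)
  = 4.36667 / 11.1467 = 0.3917
  = 39.17%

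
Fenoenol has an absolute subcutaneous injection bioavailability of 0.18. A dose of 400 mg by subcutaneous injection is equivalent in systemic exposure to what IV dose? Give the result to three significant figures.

Systemic exposure from an extravascular dose = F × D_ev, so the equivalent IV dose is F × D_ev.
D_iv = F × D_ev = 0.18 × 400 = 72 mg

D_iv = 72.0 mg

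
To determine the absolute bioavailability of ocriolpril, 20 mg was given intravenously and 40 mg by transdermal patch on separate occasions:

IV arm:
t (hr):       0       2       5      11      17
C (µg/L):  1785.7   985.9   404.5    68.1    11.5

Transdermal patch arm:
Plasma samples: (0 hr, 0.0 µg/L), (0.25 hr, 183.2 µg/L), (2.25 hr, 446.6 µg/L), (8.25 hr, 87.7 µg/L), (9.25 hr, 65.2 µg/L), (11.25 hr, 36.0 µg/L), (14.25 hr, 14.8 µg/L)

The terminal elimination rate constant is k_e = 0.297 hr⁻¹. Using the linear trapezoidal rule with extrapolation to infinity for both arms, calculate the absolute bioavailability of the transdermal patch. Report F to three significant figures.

Trapezoidal AUC_0→17 (IV):
  [0→2]: (1785.7+985.9)/2 × 2 = 2771.6
  [2→5]: (985.9+404.5)/2 × 3 = 2085.6
  [5→11]: (404.5+68.1)/2 × 6 = 1417.8
  [11→17]: (68.1+11.5)/2 × 6 = 238.8
  Sum = 6513.8 µg/L·hr
IV tail: 11.5/0.297 = 38.721; AUC_iv,0→∞ = 6513.8 + 38.721 = 6552.521 µg/L·hr
Trapezoidal AUC_0→14.25 (transdermal patch):
  [0→0.25]: (0.0+183.2)/2 × 0.25 = 22.9
  [0.25→2.25]: (183.2+446.6)/2 × 2 = 629.8
  [2.25→8.25]: (446.6+87.7)/2 × 6 = 1602.9
  [8.25→9.25]: (87.7+65.2)/2 × 1 = 76.45
  [9.25→11.25]: (65.2+36.0)/2 × 2 = 101.2
  [11.25→14.25]: (36.0+14.8)/2 × 3 = 76.2
  Sum = 2509.45 µg/L·hr
transdermal patch tail: 14.8/0.297 = 49.832; AUC_ev,0→∞ = 2509.45 + 49.832 = 2559.282 µg/L·hr
F = (AUC_ev/D_ev)/(AUC_iv/D_iv) = (2559.282/40)/(6552.521/20) = 63.98205/327.62605 = 0.1953

F = 0.195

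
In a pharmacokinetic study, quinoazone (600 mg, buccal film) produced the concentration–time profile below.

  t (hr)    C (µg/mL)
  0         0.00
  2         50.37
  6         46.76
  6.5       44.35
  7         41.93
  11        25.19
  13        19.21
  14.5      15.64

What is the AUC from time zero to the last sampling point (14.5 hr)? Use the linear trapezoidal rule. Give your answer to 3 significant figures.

Trapezoidal AUC_0→14.5:
  [0→2]: (0.00+50.37)/2 × 2 = 50.37
  [2→6]: (50.37+46.76)/2 × 4 = 194.26
  [6→6.5]: (46.76+44.35)/2 × 0.5 = 22.7775
  [6.5→7]: (44.35+41.93)/2 × 0.5 = 21.57
  [7→11]: (41.93+25.19)/2 × 4 = 134.24
  [11→13]: (25.19+19.21)/2 × 2 = 44.4
  [13→14.5]: (19.21+15.64)/2 × 1.5 = 26.1375
  Sum = 493.755 µg/mL·hr

AUC = 494 µg/mL·hr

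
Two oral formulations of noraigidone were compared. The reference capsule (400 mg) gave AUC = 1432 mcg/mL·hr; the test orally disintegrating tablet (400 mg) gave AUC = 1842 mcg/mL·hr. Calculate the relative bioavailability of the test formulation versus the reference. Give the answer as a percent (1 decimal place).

F_rel = (AUC_test/D_test) / (AUC_ref/D_ref)
      = (1842/400) / (1432/400)
      = 4.605 / 3.58 = 1.2863 = 128.63%

F_rel = 128.6%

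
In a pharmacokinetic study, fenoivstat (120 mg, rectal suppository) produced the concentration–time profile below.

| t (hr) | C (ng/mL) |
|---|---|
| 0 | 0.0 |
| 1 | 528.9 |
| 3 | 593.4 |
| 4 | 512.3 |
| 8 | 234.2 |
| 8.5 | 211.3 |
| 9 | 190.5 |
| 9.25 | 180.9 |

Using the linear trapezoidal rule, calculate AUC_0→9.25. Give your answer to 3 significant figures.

Trapezoidal AUC_0→9.25:
  [0→1]: (0.0+528.9)/2 × 1 = 264.45
  [1→3]: (528.9+593.4)/2 × 2 = 1122.3
  [3→4]: (593.4+512.3)/2 × 1 = 552.85
  [4→8]: (512.3+234.2)/2 × 4 = 1493.0
  [8→8.5]: (234.2+211.3)/2 × 0.5 = 111.375
  [8.5→9]: (211.3+190.5)/2 × 0.5 = 100.45
  [9→9.25]: (190.5+180.9)/2 × 0.25 = 46.425
  Sum = 3690.85 ng/mL·hr

AUC = 3690 ng/mL·hr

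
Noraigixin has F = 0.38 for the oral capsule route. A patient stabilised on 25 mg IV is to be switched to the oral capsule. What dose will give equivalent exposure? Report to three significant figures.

D_oral = 65.8 mg

For equal systemic exposure: F × D_ev = D_iv
D_ev = D_iv / F = 25 / 0.38 = 65.7895 mg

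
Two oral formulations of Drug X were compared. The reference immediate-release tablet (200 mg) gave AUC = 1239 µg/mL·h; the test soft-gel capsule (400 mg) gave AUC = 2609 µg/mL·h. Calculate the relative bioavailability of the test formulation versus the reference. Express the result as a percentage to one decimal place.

F_rel = 105.3%

F_rel = (AUC_test/D_test) / (AUC_ref/D_ref)
      = (2609/400) / (1239/200)
      = 6.5225 / 6.195 = 1.0529 = 105.29%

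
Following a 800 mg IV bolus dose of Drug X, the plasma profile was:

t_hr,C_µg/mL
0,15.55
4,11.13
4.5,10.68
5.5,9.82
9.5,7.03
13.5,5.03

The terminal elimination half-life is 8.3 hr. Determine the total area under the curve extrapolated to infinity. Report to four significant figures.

AUC = 187.1 µg/mL·hr

Trapezoidal AUC_0→13.5:
  [0→4]: (15.55+11.13)/2 × 4 = 53.36
  [4→4.5]: (11.13+10.68)/2 × 0.5 = 5.4525
  [4.5→5.5]: (10.68+9.82)/2 × 1 = 10.25
  [5.5→9.5]: (9.82+7.03)/2 × 4 = 33.7
  [9.5→13.5]: (7.03+5.03)/2 × 4 = 24.12
  Sum = 126.8825 µg/mL·hr
k_e = ln2 / t½ = 0.693147 / 8.3 = 0.0835 hr^-1
Extrapolated tail: C_last / k_e = 5.03 / 0.0835 = 60.240
AUC_0→∞ = 126.8825 + 60.240 = 187.1225 µg/mL·hr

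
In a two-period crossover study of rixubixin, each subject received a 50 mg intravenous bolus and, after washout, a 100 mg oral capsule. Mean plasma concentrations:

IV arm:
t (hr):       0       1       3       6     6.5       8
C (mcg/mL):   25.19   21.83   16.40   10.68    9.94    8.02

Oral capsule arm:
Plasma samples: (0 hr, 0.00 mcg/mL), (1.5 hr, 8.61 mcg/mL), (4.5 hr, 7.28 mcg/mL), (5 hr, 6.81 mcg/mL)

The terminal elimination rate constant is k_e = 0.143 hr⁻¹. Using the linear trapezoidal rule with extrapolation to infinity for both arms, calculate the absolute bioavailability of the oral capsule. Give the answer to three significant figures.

F = 0.230

Trapezoidal AUC_0→8 (IV):
  [0→1]: (25.19+21.83)/2 × 1 = 23.51
  [1→3]: (21.83+16.40)/2 × 2 = 38.23
  [3→6]: (16.40+10.68)/2 × 3 = 40.62
  [6→6.5]: (10.68+9.94)/2 × 0.5 = 5.155
  [6.5→8]: (9.94+8.02)/2 × 1.5 = 13.47
  Sum = 120.985 mcg/mL·hr
IV tail: 8.02/0.143 = 56.084; AUC_iv,0→∞ = 120.985 + 56.084 = 177.069 mcg/mL·hr
Trapezoidal AUC_0→5 (oral capsule):
  [0→1.5]: (0.00+8.61)/2 × 1.5 = 6.4575
  [1.5→4.5]: (8.61+7.28)/2 × 3 = 23.835
  [4.5→5]: (7.28+6.81)/2 × 0.5 = 3.5225
  Sum = 33.815 mcg/mL·hr
oral capsule tail: 6.81/0.143 = 47.622; AUC_ev,0→∞ = 33.815 + 47.622 = 81.437 mcg/mL·hr
F = (AUC_ev/D_ev)/(AUC_iv/D_iv) = (81.437/100)/(177.069/50) = 0.81437/3.54138 = 0.2300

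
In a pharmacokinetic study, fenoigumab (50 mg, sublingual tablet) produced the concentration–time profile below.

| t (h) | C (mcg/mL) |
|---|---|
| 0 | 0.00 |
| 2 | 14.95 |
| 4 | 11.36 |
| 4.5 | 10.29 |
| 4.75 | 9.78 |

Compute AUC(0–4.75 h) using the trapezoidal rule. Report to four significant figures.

AUC = 49.18 mcg/mL·h

Trapezoidal AUC_0→4.75:
  [0→2]: (0.00+14.95)/2 × 2 = 14.95
  [2→4]: (14.95+11.36)/2 × 2 = 26.31
  [4→4.5]: (11.36+10.29)/2 × 0.5 = 5.4125
  [4.5→4.75]: (10.29+9.78)/2 × 0.25 = 2.50875
  Sum = 49.18125 mcg/mL·h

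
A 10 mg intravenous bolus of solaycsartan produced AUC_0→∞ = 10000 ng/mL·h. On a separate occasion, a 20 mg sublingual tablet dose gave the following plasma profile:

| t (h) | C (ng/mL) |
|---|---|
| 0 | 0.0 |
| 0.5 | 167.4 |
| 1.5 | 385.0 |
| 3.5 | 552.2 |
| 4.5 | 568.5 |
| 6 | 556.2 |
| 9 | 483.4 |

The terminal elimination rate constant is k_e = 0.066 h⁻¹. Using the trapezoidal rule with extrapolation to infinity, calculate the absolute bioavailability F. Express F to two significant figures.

F = 0.58

Trapezoidal AUC_0→9 (sublingual tablet):
  [0→0.5]: (0.0+167.4)/2 × 0.5 = 41.85
  [0.5→1.5]: (167.4+385.0)/2 × 1 = 276.2
  [1.5→3.5]: (385.0+552.2)/2 × 2 = 937.2
  [3.5→4.5]: (552.2+568.5)/2 × 1 = 560.35
  [4.5→6]: (568.5+556.2)/2 × 1.5 = 843.525
  [6→9]: (556.2+483.4)/2 × 3 = 1559.4
  Sum = 4218.525 ng/mL·h
Tail: C_last/k_e = 483.4/0.066 = 7324.242
AUC_0→∞ (sublingual tablet) = 4218.525 + 7324.242 = 11542.767 ng/mL·h
F = (AUC_ev/D_ev)/(AUC_iv/D_iv) = (11542.767/20)/(10000/10) = 577.13835/1000 = 0.5771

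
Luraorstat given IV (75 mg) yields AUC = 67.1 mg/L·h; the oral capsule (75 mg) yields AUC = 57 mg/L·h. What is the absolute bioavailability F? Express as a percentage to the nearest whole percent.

F = (AUC_ev / D_ev) / (AUC_iv / D_iv)
  = (57/75) / (67.1/75)
  = 0.76 / 0.894667 = 0.8495
  = 84.95%

F = 85%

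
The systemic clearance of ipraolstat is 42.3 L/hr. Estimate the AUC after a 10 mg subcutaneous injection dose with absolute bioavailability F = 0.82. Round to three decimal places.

AUC = 0.194 mg/L·hr

AUC_0→∞ = F × Dose / CL
        = 0.82 × 10 / 42.3 = 0.193853 mg/L·hr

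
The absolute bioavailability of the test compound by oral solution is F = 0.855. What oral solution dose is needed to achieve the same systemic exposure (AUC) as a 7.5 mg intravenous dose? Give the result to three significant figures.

D_oral = 8.77 mg

For equal systemic exposure: F × D_ev = D_iv
D_ev = D_iv / F = 7.5 / 0.855 = 8.77193 mg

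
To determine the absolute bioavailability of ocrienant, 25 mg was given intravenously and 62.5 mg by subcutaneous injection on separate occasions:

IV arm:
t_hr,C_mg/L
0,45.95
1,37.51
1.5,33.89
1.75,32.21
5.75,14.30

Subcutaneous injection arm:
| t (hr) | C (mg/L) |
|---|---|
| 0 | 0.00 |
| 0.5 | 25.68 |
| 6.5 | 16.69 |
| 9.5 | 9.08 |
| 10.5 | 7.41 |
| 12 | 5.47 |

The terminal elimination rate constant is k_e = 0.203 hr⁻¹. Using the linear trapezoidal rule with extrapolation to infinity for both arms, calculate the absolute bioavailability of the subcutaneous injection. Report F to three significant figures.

F = 0.375

Trapezoidal AUC_0→5.75 (IV):
  [0→1]: (45.95+37.51)/2 × 1 = 41.73
  [1→1.5]: (37.51+33.89)/2 × 0.5 = 17.85
  [1.5→1.75]: (33.89+32.21)/2 × 0.25 = 8.2625
  [1.75→5.75]: (32.21+14.30)/2 × 4 = 93.02
  Sum = 160.8625 mg/L·hr
IV tail: 14.30/0.203 = 70.443; AUC_iv,0→∞ = 160.8625 + 70.443 = 231.3055 mg/L·hr
Trapezoidal AUC_0→12 (subcutaneous injection):
  [0→0.5]: (0.00+25.68)/2 × 0.5 = 6.42
  [0.5→6.5]: (25.68+16.69)/2 × 6 = 127.11
  [6.5→9.5]: (16.69+9.08)/2 × 3 = 38.655
  [9.5→10.5]: (9.08+7.41)/2 × 1 = 8.245
  [10.5→12]: (7.41+5.47)/2 × 1.5 = 9.66
  Sum = 190.09 mg/L·hr
subcutaneous injection tail: 5.47/0.203 = 26.946; AUC_ev,0→∞ = 190.09 + 26.946 = 217.036 mg/L·hr
F = (AUC_ev/D_ev)/(AUC_iv/D_iv) = (217.036/62.5)/(231.3055/25) = 3.472576/9.25222 = 0.3753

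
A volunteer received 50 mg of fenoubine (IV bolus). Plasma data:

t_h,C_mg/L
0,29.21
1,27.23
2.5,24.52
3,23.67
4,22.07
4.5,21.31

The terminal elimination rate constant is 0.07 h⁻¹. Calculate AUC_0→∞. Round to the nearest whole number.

AUC = 417 mg/L·h

Trapezoidal AUC_0→4.5:
  [0→1]: (29.21+27.23)/2 × 1 = 28.22
  [1→2.5]: (27.23+24.52)/2 × 1.5 = 38.8125
  [2.5→3]: (24.52+23.67)/2 × 0.5 = 12.0475
  [3→4]: (23.67+22.07)/2 × 1 = 22.87
  [4→4.5]: (22.07+21.31)/2 × 0.5 = 10.845
  Sum = 112.795 mg/L·h
Extrapolated tail: C_last / k_e = 21.31 / 0.07 = 304.429
AUC_0→∞ = 112.795 + 304.429 = 417.224 mg/L·h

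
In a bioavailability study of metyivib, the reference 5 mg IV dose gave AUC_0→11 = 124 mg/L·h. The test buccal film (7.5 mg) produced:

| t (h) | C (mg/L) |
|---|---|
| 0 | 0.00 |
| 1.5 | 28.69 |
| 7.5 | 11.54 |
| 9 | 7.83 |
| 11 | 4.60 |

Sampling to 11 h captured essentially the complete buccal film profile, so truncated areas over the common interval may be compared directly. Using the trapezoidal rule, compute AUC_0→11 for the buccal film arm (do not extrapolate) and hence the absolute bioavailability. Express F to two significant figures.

F = 0.91

Trapezoidal AUC_0→11 (buccal film):
  [0→1.5]: (0.00+28.69)/2 × 1.5 = 21.5175
  [1.5→7.5]: (28.69+11.54)/2 × 6 = 120.69
  [7.5→9]: (11.54+7.83)/2 × 1.5 = 14.5275
  [9→11]: (7.83+4.60)/2 × 2 = 12.43
  Sum = 169.165 mg/L·h
F = (AUC_ev/D_ev)/(AUC_iv/D_iv) = (169.165/7.5)/(124/5) = 22.5553/24.8 = 0.9095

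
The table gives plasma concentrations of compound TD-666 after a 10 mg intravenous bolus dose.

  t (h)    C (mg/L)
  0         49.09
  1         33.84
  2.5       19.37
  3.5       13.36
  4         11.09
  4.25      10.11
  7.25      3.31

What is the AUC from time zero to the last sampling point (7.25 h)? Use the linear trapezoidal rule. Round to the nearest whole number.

AUC = 127 mg/L·h

Trapezoidal AUC_0→7.25:
  [0→1]: (49.09+33.84)/2 × 1 = 41.465
  [1→2.5]: (33.84+19.37)/2 × 1.5 = 39.9075
  [2.5→3.5]: (19.37+13.36)/2 × 1 = 16.365
  [3.5→4]: (13.36+11.09)/2 × 0.5 = 6.1125
  [4→4.25]: (11.09+10.11)/2 × 0.25 = 2.65
  [4.25→7.25]: (10.11+3.31)/2 × 3 = 20.13
  Sum = 126.63 mg/L·h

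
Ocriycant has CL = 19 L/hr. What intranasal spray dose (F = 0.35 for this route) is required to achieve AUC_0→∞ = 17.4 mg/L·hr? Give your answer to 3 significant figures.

Dose = CL × AUC_0→∞ / F
     = 19 × 17.4 / 0.35 = 944.571 mg

Dose = 945 mg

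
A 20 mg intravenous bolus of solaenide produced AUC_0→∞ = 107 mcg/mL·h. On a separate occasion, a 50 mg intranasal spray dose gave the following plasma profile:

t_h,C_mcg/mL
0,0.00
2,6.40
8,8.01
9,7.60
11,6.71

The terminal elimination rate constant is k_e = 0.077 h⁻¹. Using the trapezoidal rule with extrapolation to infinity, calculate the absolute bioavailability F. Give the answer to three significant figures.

F = 0.594

Trapezoidal AUC_0→11 (intranasal spray):
  [0→2]: (0.00+6.40)/2 × 2 = 6.4
  [2→8]: (6.40+8.01)/2 × 6 = 43.23
  [8→9]: (8.01+7.60)/2 × 1 = 7.805
  [9→11]: (7.60+6.71)/2 × 2 = 14.31
  Sum = 71.745 mcg/mL·h
Tail: C_last/k_e = 6.71/0.077 = 87.143
AUC_0→∞ (intranasal spray) = 71.745 + 87.143 = 158.888 mcg/mL·h
F = (AUC_ev/D_ev)/(AUC_iv/D_iv) = (158.888/50)/(107/20) = 3.17776/5.35 = 0.5940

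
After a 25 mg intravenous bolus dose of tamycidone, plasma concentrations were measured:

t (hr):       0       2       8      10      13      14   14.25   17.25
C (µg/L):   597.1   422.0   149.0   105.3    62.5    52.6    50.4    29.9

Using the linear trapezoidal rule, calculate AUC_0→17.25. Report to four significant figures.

AUC = 3429 µg/L·hr

Trapezoidal AUC_0→17.25:
  [0→2]: (597.1+422.0)/2 × 2 = 1019.1
  [2→8]: (422.0+149.0)/2 × 6 = 1713.0
  [8→10]: (149.0+105.3)/2 × 2 = 254.3
  [10→13]: (105.3+62.5)/2 × 3 = 251.7
  [13→14]: (62.5+52.6)/2 × 1 = 57.55
  [14→14.25]: (52.6+50.4)/2 × 0.25 = 12.875
  [14.25→17.25]: (50.4+29.9)/2 × 3 = 120.45
  Sum = 3428.975 µg/L·hr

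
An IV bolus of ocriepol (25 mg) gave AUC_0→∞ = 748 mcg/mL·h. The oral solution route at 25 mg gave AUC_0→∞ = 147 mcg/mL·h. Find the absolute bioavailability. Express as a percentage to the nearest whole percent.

F = (AUC_ev / D_ev) / (AUC_iv / D_iv)
  = (147/25) / (748/25)
  = 5.88 / 29.92 = 0.1965
  = 19.65%

F = 20%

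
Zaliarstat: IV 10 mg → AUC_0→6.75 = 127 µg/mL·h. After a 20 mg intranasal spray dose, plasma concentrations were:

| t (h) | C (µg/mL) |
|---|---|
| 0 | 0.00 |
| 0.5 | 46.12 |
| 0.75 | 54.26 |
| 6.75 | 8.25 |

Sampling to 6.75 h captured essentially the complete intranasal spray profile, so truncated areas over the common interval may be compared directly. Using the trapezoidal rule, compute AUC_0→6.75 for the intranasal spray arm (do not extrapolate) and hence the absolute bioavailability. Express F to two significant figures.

Trapezoidal AUC_0→6.75 (intranasal spray):
  [0→0.5]: (0.00+46.12)/2 × 0.5 = 11.53
  [0.5→0.75]: (46.12+54.26)/2 × 0.25 = 12.5475
  [0.75→6.75]: (54.26+8.25)/2 × 6 = 187.53
  Sum = 211.6075 µg/mL·h
F = (AUC_ev/D_ev)/(AUC_iv/D_iv) = (211.6075/20)/(127/10) = 10.580375/12.7 = 0.8331

F = 0.83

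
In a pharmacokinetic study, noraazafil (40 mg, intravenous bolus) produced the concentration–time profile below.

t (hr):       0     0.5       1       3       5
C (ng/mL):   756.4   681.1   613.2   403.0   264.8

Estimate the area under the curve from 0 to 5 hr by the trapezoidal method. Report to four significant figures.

Trapezoidal AUC_0→5:
  [0→0.5]: (756.4+681.1)/2 × 0.5 = 359.375
  [0.5→1]: (681.1+613.2)/2 × 0.5 = 323.575
  [1→3]: (613.2+403.0)/2 × 2 = 1016.2
  [3→5]: (403.0+264.8)/2 × 2 = 667.8
  Sum = 2366.95 ng/mL·hr

AUC = 2367 ng/mL·hr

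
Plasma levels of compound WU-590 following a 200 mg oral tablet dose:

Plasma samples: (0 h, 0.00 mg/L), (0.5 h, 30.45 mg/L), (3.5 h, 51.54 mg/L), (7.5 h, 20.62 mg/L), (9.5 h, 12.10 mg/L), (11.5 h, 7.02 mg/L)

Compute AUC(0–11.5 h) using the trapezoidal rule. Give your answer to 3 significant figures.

AUC = 327 mg/L·h

Trapezoidal AUC_0→11.5:
  [0→0.5]: (0.00+30.45)/2 × 0.5 = 7.6125
  [0.5→3.5]: (30.45+51.54)/2 × 3 = 122.985
  [3.5→7.5]: (51.54+20.62)/2 × 4 = 144.32
  [7.5→9.5]: (20.62+12.10)/2 × 2 = 32.72
  [9.5→11.5]: (12.10+7.02)/2 × 2 = 19.12
  Sum = 326.7575 mg/L·h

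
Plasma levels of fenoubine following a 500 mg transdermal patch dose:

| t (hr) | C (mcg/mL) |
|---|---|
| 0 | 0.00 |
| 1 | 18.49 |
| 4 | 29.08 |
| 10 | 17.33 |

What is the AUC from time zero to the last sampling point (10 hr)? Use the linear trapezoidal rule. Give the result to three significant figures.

Trapezoidal AUC_0→10:
  [0→1]: (0.00+18.49)/2 × 1 = 9.245
  [1→4]: (18.49+29.08)/2 × 3 = 71.355
  [4→10]: (29.08+17.33)/2 × 6 = 139.23
  Sum = 219.83 mcg/mL·hr

AUC = 220 mcg/mL·hr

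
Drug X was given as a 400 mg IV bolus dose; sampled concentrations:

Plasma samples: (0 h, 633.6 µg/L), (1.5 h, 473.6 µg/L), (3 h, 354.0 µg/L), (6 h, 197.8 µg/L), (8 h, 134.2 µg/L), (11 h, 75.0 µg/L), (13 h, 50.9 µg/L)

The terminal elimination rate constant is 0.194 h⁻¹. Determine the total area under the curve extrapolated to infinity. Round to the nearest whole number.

AUC = 3313 µg/L·h

Trapezoidal AUC_0→13:
  [0→1.5]: (633.6+473.6)/2 × 1.5 = 830.4
  [1.5→3]: (473.6+354.0)/2 × 1.5 = 620.7
  [3→6]: (354.0+197.8)/2 × 3 = 827.7
  [6→8]: (197.8+134.2)/2 × 2 = 332.0
  [8→11]: (134.2+75.0)/2 × 3 = 313.8
  [11→13]: (75.0+50.9)/2 × 2 = 125.9
  Sum = 3050.5 µg/L·h
Extrapolated tail: C_last / k_e = 50.9 / 0.194 = 262.371
AUC_0→∞ = 3050.5 + 262.371 = 3312.871 µg/L·h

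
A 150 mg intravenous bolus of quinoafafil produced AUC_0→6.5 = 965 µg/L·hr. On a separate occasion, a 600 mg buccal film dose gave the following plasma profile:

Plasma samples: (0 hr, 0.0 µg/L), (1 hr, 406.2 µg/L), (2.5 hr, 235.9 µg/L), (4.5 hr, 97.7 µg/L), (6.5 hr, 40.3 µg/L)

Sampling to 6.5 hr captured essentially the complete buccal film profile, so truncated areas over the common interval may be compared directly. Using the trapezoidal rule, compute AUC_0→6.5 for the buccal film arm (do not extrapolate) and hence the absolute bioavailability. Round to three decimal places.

F = 0.300

Trapezoidal AUC_0→6.5 (buccal film):
  [0→1]: (0.0+406.2)/2 × 1 = 203.1
  [1→2.5]: (406.2+235.9)/2 × 1.5 = 481.575
  [2.5→4.5]: (235.9+97.7)/2 × 2 = 333.6
  [4.5→6.5]: (97.7+40.3)/2 × 2 = 138.0
  Sum = 1156.275 µg/L·hr
F = (AUC_ev/D_ev)/(AUC_iv/D_iv) = (1156.275/600)/(965/150) = 1.927125/6.43333 = 0.2996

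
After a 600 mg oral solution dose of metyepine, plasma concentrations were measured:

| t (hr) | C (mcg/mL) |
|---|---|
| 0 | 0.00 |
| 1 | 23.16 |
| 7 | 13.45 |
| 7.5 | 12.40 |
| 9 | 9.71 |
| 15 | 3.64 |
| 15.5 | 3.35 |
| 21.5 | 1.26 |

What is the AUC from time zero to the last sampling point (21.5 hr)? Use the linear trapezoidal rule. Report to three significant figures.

Trapezoidal AUC_0→21.5:
  [0→1]: (0.00+23.16)/2 × 1 = 11.58
  [1→7]: (23.16+13.45)/2 × 6 = 109.83
  [7→7.5]: (13.45+12.40)/2 × 0.5 = 6.4625
  [7.5→9]: (12.40+9.71)/2 × 1.5 = 16.5825
  [9→15]: (9.71+3.64)/2 × 6 = 40.05
  [15→15.5]: (3.64+3.35)/2 × 0.5 = 1.7475
  [15.5→21.5]: (3.35+1.26)/2 × 6 = 13.83
  Sum = 200.0825 mcg/mL·hr

AUC = 200 mcg/mL·hr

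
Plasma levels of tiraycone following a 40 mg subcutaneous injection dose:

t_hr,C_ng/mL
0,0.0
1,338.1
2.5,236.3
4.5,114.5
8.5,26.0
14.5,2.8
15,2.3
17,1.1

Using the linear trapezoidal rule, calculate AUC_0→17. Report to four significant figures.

Trapezoidal AUC_0→17:
  [0→1]: (0.0+338.1)/2 × 1 = 169.05
  [1→2.5]: (338.1+236.3)/2 × 1.5 = 430.8
  [2.5→4.5]: (236.3+114.5)/2 × 2 = 350.8
  [4.5→8.5]: (114.5+26.0)/2 × 4 = 281.0
  [8.5→14.5]: (26.0+2.8)/2 × 6 = 86.4
  [14.5→15]: (2.8+2.3)/2 × 0.5 = 1.275
  [15→17]: (2.3+1.1)/2 × 2 = 3.4
  Sum = 1322.725 ng/mL·hr

AUC = 1323 ng/mL·hr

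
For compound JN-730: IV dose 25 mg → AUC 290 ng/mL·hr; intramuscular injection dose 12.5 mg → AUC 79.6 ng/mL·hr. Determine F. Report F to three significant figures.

F = 0.549

F = (AUC_ev / D_ev) / (AUC_iv / D_iv)
  = (79.6/12.5) / (290/25)
  = 6.368 / 11.6 = 0.5490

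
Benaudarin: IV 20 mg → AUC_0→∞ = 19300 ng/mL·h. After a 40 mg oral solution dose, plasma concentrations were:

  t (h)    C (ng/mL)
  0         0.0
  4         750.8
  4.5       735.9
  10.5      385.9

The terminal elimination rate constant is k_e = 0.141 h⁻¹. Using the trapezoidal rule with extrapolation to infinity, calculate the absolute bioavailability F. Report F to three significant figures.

Trapezoidal AUC_0→10.5 (oral solution):
  [0→4]: (0.0+750.8)/2 × 4 = 1501.6
  [4→4.5]: (750.8+735.9)/2 × 0.5 = 371.675
  [4.5→10.5]: (735.9+385.9)/2 × 6 = 3365.4
  Sum = 5238.675 ng/mL·h
Tail: C_last/k_e = 385.9/0.141 = 2736.879
AUC_0→∞ (oral solution) = 5238.675 + 2736.879 = 7975.554 ng/mL·h
F = (AUC_ev/D_ev)/(AUC_iv/D_iv) = (7975.554/40)/(19300/20) = 199.38885/965 = 0.2066

F = 0.207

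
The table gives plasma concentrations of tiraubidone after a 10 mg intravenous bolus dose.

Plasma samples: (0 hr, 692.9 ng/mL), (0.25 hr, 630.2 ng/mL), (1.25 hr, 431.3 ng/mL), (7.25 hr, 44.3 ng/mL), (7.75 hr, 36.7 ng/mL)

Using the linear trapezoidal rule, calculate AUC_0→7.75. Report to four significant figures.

AUC = 2143 ng/mL·hr

Trapezoidal AUC_0→7.75:
  [0→0.25]: (692.9+630.2)/2 × 0.25 = 165.3875
  [0.25→1.25]: (630.2+431.3)/2 × 1 = 530.75
  [1.25→7.25]: (431.3+44.3)/2 × 6 = 1426.8
  [7.25→7.75]: (44.3+36.7)/2 × 0.5 = 20.25
  Sum = 2143.1875 ng/mL·hr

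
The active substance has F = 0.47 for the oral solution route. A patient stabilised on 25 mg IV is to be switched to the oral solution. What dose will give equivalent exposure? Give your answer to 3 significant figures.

D_oral = 53.2 mg

For equal systemic exposure: F × D_ev = D_iv
D_ev = D_iv / F = 25 / 0.47 = 53.1915 mg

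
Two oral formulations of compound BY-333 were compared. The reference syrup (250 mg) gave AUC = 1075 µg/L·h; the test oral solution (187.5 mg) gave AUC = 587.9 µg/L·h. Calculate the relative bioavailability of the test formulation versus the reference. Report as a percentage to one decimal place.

F_rel = 72.9%

F_rel = (AUC_test/D_test) / (AUC_ref/D_ref)
      = (587.9/187.5) / (1075/250)
      = 3.13547 / 4.3 = 0.7292 = 72.92%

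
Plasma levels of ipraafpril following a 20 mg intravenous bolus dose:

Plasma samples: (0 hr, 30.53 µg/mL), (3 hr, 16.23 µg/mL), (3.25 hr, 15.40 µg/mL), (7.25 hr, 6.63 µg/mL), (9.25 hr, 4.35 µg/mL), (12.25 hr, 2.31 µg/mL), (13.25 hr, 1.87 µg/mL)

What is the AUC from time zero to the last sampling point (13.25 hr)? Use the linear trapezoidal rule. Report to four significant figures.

Trapezoidal AUC_0→13.25:
  [0→3]: (30.53+16.23)/2 × 3 = 70.14
  [3→3.25]: (16.23+15.40)/2 × 0.25 = 3.95375
  [3.25→7.25]: (15.40+6.63)/2 × 4 = 44.06
  [7.25→9.25]: (6.63+4.35)/2 × 2 = 10.98
  [9.25→12.25]: (4.35+2.31)/2 × 3 = 9.99
  [12.25→13.25]: (2.31+1.87)/2 × 1 = 2.09
  Sum = 141.21375 µg/mL·hr

AUC = 141.2 µg/mL·hr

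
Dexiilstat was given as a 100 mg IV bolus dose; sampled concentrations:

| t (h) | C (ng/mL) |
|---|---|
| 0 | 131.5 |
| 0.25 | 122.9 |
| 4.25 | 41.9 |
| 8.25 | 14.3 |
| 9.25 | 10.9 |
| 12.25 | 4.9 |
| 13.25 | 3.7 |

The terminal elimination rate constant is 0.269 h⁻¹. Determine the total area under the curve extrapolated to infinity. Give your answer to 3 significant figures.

AUC = 528 ng/mL·h

Trapezoidal AUC_0→13.25:
  [0→0.25]: (131.5+122.9)/2 × 0.25 = 31.8
  [0.25→4.25]: (122.9+41.9)/2 × 4 = 329.6
  [4.25→8.25]: (41.9+14.3)/2 × 4 = 112.4
  [8.25→9.25]: (14.3+10.9)/2 × 1 = 12.6
  [9.25→12.25]: (10.9+4.9)/2 × 3 = 23.7
  [12.25→13.25]: (4.9+3.7)/2 × 1 = 4.3
  Sum = 514.4 ng/mL·h
Extrapolated tail: C_last / k_e = 3.7 / 0.269 = 13.755
AUC_0→∞ = 514.4 + 13.755 = 528.155 ng/mL·h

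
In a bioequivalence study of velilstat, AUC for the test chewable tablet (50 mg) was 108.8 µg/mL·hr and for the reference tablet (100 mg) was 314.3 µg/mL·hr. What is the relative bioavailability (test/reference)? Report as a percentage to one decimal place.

F_rel = (AUC_test/D_test) / (AUC_ref/D_ref)
      = (108.8/50) / (314.3/100)
      = 2.176 / 3.143 = 0.6923 = 69.23%

F_rel = 69.2%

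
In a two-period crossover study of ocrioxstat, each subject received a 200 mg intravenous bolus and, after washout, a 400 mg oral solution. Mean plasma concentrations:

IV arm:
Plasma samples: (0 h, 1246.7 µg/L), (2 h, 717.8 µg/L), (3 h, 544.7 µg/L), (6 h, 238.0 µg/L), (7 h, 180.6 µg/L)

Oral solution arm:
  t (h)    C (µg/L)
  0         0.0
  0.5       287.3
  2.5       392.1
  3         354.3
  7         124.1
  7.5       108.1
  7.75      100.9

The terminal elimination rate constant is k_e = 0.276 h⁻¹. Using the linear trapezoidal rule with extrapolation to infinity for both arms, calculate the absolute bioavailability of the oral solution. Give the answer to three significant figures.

F = 0.253

Trapezoidal AUC_0→7 (IV):
  [0→2]: (1246.7+717.8)/2 × 2 = 1964.5
  [2→3]: (717.8+544.7)/2 × 1 = 631.25
  [3→6]: (544.7+238.0)/2 × 3 = 1174.05
  [6→7]: (238.0+180.6)/2 × 1 = 209.3
  Sum = 3979.1 µg/L·h
IV tail: 180.6/0.276 = 654.348; AUC_iv,0→∞ = 3979.1 + 654.348 = 4633.448 µg/L·h
Trapezoidal AUC_0→7.75 (oral solution):
  [0→0.5]: (0.0+287.3)/2 × 0.5 = 71.825
  [0.5→2.5]: (287.3+392.1)/2 × 2 = 679.4
  [2.5→3]: (392.1+354.3)/2 × 0.5 = 186.6
  [3→7]: (354.3+124.1)/2 × 4 = 956.8
  [7→7.5]: (124.1+108.1)/2 × 0.5 = 58.05
  [7.5→7.75]: (108.1+100.9)/2 × 0.25 = 26.125
  Sum = 1978.8 µg/L·h
oral solution tail: 100.9/0.276 = 365.580; AUC_ev,0→∞ = 1978.8 + 365.580 = 2344.38 µg/L·h
F = (AUC_ev/D_ev)/(AUC_iv/D_iv) = (2344.38/400)/(4633.448/200) = 5.86095/23.16724 = 0.2530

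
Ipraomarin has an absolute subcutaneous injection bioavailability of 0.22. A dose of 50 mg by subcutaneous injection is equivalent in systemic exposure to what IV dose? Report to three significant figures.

Systemic exposure from an extravascular dose = F × D_ev, so the equivalent IV dose is F × D_ev.
D_iv = F × D_ev = 0.22 × 50 = 11 mg

D_iv = 11.0 mg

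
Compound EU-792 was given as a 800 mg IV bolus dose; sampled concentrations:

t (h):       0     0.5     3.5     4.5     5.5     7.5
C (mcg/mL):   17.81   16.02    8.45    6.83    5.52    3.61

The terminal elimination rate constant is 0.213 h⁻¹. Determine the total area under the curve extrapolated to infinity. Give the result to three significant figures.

AUC = 85.1 mcg/mL·h

Trapezoidal AUC_0→7.5:
  [0→0.5]: (17.81+16.02)/2 × 0.5 = 8.4575
  [0.5→3.5]: (16.02+8.45)/2 × 3 = 36.705
  [3.5→4.5]: (8.45+6.83)/2 × 1 = 7.64
  [4.5→5.5]: (6.83+5.52)/2 × 1 = 6.175
  [5.5→7.5]: (5.52+3.61)/2 × 2 = 9.13
  Sum = 68.1075 mcg/mL·h
Extrapolated tail: C_last / k_e = 3.61 / 0.213 = 16.948
AUC_0→∞ = 68.1075 + 16.948 = 85.0555 mcg/mL·h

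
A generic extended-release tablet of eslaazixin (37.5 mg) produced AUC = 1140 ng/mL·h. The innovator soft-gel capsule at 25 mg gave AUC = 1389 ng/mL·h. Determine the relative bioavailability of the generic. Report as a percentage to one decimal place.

F_rel = 54.7%

F_rel = (AUC_test/D_test) / (AUC_ref/D_ref)
      = (1140/37.5) / (1389/25)
      = 30.4 / 55.56 = 0.5472 = 54.72%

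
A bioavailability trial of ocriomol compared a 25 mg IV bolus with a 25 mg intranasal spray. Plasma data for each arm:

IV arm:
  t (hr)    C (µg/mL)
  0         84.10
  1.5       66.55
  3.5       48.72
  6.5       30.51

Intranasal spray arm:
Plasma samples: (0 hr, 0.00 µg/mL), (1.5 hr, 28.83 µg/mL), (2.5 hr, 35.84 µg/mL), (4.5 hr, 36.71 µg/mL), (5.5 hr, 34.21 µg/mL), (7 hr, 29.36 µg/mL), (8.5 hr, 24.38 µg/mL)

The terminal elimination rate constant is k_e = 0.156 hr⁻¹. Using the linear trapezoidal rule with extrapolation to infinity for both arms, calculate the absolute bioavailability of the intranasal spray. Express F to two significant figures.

Trapezoidal AUC_0→6.5 (IV):
  [0→1.5]: (84.10+66.55)/2 × 1.5 = 112.9875
  [1.5→3.5]: (66.55+48.72)/2 × 2 = 115.27
  [3.5→6.5]: (48.72+30.51)/2 × 3 = 118.845
  Sum = 347.1025 µg/mL·hr
IV tail: 30.51/0.156 = 195.577; AUC_iv,0→∞ = 347.1025 + 195.577 = 542.6795 µg/mL·hr
Trapezoidal AUC_0→8.5 (intranasal spray):
  [0→1.5]: (0.00+28.83)/2 × 1.5 = 21.6225
  [1.5→2.5]: (28.83+35.84)/2 × 1 = 32.335
  [2.5→4.5]: (35.84+36.71)/2 × 2 = 72.55
  [4.5→5.5]: (36.71+34.21)/2 × 1 = 35.46
  [5.5→7]: (34.21+29.36)/2 × 1.5 = 47.6775
  [7→8.5]: (29.36+24.38)/2 × 1.5 = 40.305
  Sum = 249.95 µg/mL·hr
intranasal spray tail: 24.38/0.156 = 156.282; AUC_ev,0→∞ = 249.95 + 156.282 = 406.232 µg/mL·hr
F = (AUC_ev/D_ev)/(AUC_iv/D_iv) = (406.232/25)/(542.6795/25) = 16.24928/21.70718 = 0.7486

F = 0.75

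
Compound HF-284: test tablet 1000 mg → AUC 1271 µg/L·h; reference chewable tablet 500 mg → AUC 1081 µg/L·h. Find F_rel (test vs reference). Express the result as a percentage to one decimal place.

F_rel = 58.8%

F_rel = (AUC_test/D_test) / (AUC_ref/D_ref)
      = (1271/1000) / (1081/500)
      = 1.271 / 2.162 = 0.5879 = 58.79%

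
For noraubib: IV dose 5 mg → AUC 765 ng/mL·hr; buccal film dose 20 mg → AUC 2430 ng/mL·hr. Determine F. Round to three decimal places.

F = 0.794

F = (AUC_ev / D_ev) / (AUC_iv / D_iv)
  = (2430/20) / (765/5)
  = 121.5 / 153 = 0.7941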